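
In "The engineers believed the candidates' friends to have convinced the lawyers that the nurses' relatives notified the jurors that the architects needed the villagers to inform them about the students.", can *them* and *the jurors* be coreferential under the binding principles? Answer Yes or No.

Yes

*the jurors* is an R-expression; Principle C requires it to be free (not bound by any c-commanding expression).
— them: object of the clause headed by 'inform'; the pronoun does not c-command the R-expression — coreference allowed.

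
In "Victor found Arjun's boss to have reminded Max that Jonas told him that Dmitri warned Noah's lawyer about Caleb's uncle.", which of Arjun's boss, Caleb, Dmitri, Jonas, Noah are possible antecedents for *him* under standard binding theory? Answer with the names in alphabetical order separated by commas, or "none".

Arjun's boss

*him* is a pronoun; Principle B requires it to be free in its binding domain — the clause headed by 'told'.
— Arjun's boss: subject of the clause headed by 'reminded'; c-commands the pronoun but lies outside its binding domain — allowed.
— Caleb: possessor inside the second object DP of the clause headed by 'warned'; is c-commanded by the pronoun; coreference would bind this R-expression — blocked (Principle C).
— Dmitri: subject of the clause headed by 'warned'; is c-commanded by the pronoun; coreference would bind this R-expression — blocked (Principle C).
— Jonas: subject of the clause headed by 'told'; c-commands the pronoun within its binding domain — blocked (Principle B).
— Noah: possessor inside the object DP of the clause headed by 'warned'; is c-commanded by the pronoun; coreference would bind this R-expression — blocked (Principle C).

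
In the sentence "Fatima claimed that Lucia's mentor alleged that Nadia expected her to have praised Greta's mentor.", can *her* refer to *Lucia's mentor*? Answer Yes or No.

*her* is a pronoun; Principle B requires it to be free in its binding domain — the clause headed by 'expected'.
— Lucia's mentor: subject of the clause headed by 'alleged'; c-commands the pronoun but lies outside its binding domain — allowed.

Yes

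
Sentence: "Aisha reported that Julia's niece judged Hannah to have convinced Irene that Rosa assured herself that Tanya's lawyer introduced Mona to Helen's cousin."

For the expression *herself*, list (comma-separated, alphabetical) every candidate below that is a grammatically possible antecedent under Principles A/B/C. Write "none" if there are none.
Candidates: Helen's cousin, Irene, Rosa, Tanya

*herself* is a reflexive; Principle A requires it to be bound within its binding domain — the clause headed by 'assured'.
— Helen's cousin: second object of the clause headed by 'introduced'; does not c-command the reflexive — cannot bind it (Principle A).
— Irene: object of the clause headed by 'convinced'; c-commands the reflexive but lies outside its binding domain — cannot bind it (Principle A).
— Rosa: subject of the clause headed by 'assured'; c-commands the reflexive within its binding domain — allowed (Principle A).
— Tanya: possessor inside the subject DP of the clause headed by 'introduced'; does not c-command the reflexive — cannot bind it (Principle A).

Rosa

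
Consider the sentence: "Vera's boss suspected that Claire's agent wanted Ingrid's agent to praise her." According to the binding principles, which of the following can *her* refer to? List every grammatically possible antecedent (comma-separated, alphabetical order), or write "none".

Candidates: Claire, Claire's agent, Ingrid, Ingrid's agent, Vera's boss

*her* is a pronoun; Principle B requires it to be free in its binding domain — the clause headed by 'praise'.
— Claire: possessor inside the subject DP of the clause headed by 'wanted'; does not c-command the pronoun — Principle B does not apply; allowed.
— Claire's agent: subject of the clause headed by 'wanted'; c-commands the pronoun but lies outside its binding domain — allowed.
— Ingrid: possessor inside the subject DP of the clause headed by 'praise'; does not c-command the pronoun — Principle B does not apply; allowed.
— Ingrid's agent: subject of the clause headed by 'praise'; c-commands the pronoun within its binding domain — blocked (Principle B).
— Vera's boss: subject of the matrix clause; c-commands the pronoun but lies outside its binding domain — allowed.

Claire, Claire's agent, Ingrid, Vera's boss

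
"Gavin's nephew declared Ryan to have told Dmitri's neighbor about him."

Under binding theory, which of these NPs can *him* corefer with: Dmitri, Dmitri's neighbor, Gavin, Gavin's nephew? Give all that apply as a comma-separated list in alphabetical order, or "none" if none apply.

*him* is a pronoun; Principle B requires it to be free in its binding domain — the clause headed by 'told'.
— Dmitri: possessor inside the object DP of the clause headed by 'told'; does not c-command the pronoun — Principle B does not apply; allowed.
— Dmitri's neighbor: object of the clause headed by 'told'; c-commands the pronoun within its binding domain — blocked (Principle B).
— Gavin: possessor inside the subject DP of the matrix clause; does not c-command the pronoun — Principle B does not apply; allowed.
— Gavin's nephew: subject of the matrix clause; c-commands the pronoun but lies outside its binding domain — allowed.

Dmitri, Gavin, Gavin's nephew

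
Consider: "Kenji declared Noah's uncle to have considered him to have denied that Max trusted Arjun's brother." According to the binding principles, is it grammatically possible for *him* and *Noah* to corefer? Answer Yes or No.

*him* is a pronoun; Principle B requires it to be free in its binding domain — the clause headed by 'considered'.
— Noah: possessor inside the subject DP of the clause headed by 'considered'; does not c-command the pronoun — Principle B does not apply; allowed.

Yes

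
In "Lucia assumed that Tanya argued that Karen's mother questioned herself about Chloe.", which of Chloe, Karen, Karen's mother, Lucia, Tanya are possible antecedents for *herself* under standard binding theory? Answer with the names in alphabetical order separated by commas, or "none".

Karen's mother

*herself* is a reflexive; Principle A requires it to be bound within its binding domain — the clause headed by 'questioned'.
— Chloe: second object of the clause headed by 'questioned'; does not c-command the reflexive — cannot bind it (Principle A).
— Karen: possessor inside the subject DP of the clause headed by 'questioned'; does not c-command the reflexive — cannot bind it (Principle A).
— Karen's mother: subject of the clause headed by 'questioned'; c-commands the reflexive within its binding domain — allowed (Principle A).
— Lucia: subject of the matrix clause; c-commands the reflexive but lies outside its binding domain — cannot bind it (Principle A).
— Tanya: subject of the clause headed by 'argued'; c-commands the reflexive but lies outside its binding domain — cannot bind it (Principle A).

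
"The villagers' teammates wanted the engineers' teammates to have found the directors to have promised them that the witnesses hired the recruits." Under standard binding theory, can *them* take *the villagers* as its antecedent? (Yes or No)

*them* is a pronoun; Principle B requires it to be free in its binding domain — the clause headed by 'promised'.
— the villagers: possessor inside the subject DP of the matrix clause; does not c-command the pronoun — Principle B does not apply; allowed.

Yes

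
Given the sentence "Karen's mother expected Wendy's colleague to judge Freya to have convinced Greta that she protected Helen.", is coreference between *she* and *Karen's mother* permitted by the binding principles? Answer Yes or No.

*she* is a pronoun; Principle B requires it to be free in its binding domain — the clause headed by 'protected'.
— Karen's mother: subject of the matrix clause; c-commands the pronoun but lies outside its binding domain — allowed.

Yes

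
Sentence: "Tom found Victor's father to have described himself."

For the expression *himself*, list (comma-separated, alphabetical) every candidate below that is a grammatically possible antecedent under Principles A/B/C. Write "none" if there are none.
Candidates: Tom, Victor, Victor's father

Victor's father

*himself* is a reflexive; Principle A requires it to be bound within its binding domain — the clause headed by 'described'.
— Tom: subject of the matrix clause; c-commands the reflexive but lies outside its binding domain — cannot bind it (Principle A).
— Victor: possessor inside the subject DP of the clause headed by 'described'; does not c-command the reflexive — cannot bind it (Principle A).
— Victor's father: subject of the clause headed by 'described'; c-commands the reflexive within its binding domain — allowed (Principle A).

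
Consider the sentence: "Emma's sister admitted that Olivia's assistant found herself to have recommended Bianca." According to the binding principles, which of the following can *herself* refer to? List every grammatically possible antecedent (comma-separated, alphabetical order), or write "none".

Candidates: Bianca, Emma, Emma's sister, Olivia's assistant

*herself* is a reflexive; Principle A requires it to be bound within its binding domain — the clause headed by 'found'.
— Bianca: object of the clause headed by 'recommended'; does not c-command the reflexive — cannot bind it (Principle A).
— Emma: possessor inside the subject DP of the matrix clause; does not c-command the reflexive — cannot bind it (Principle A).
— Emma's sister: subject of the matrix clause; c-commands the reflexive but lies outside its binding domain — cannot bind it (Principle A).
— Olivia's assistant: subject of the clause headed by 'found'; c-commands the reflexive within its binding domain — allowed (Principle A).

Olivia's assistant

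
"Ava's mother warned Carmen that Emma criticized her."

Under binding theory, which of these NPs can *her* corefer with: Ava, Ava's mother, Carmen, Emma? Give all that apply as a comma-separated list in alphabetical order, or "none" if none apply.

*her* is a pronoun; Principle B requires it to be free in its binding domain — the clause headed by 'criticized'.
— Ava: possessor inside the subject DP of the matrix clause; does not c-command the pronoun — Principle B does not apply; allowed.
— Ava's mother: subject of the matrix clause; c-commands the pronoun but lies outside its binding domain — allowed.
— Carmen: object of the matrix clause; c-commands the pronoun but lies outside its binding domain — allowed.
— Emma: subject of the clause headed by 'criticized'; c-commands the pronoun within its binding domain — blocked (Principle B).

Ava, Ava's mother, Carmen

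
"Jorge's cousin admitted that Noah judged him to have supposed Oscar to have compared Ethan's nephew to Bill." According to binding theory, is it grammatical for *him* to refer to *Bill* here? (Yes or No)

*Bill* is an R-expression; Principle C requires it to be free (not bound by any c-commanding expression).
— him: subject of the clause headed by 'supposed'; the pronoun c-commands the R-expression — coreference blocked (Principle C).

No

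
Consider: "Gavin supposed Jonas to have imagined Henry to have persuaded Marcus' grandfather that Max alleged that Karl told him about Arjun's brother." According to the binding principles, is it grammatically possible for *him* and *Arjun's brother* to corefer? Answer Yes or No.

No

*him* is a pronoun; Principle B requires it to be free in its binding domain — the clause headed by 'told'.
— Arjun's brother: second object of the clause headed by 'told'; is c-commanded by the pronoun; coreference would bind this R-expression — blocked (Principle C).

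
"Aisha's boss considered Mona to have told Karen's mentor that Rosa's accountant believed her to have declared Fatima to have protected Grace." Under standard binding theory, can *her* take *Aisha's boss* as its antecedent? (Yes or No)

Yes

*her* is a pronoun; Principle B requires it to be free in its binding domain — the clause headed by 'believed'.
— Aisha's boss: subject of the matrix clause; c-commands the pronoun but lies outside its binding domain — allowed.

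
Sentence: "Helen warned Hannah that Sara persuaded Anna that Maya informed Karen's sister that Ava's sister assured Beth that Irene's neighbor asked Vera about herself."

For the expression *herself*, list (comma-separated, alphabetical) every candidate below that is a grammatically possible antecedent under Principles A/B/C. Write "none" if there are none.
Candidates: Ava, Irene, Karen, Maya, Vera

*herself* is a reflexive; Principle A requires it to be bound within its binding domain — the clause headed by 'asked'.
— Ava: possessor inside the subject DP of the clause headed by 'assured'; does not c-command the reflexive — cannot bind it (Principle A).
— Irene: possessor inside the subject DP of the clause headed by 'asked'; does not c-command the reflexive — cannot bind it (Principle A).
— Karen: possessor inside the object DP of the clause headed by 'informed'; does not c-command the reflexive — cannot bind it (Principle A).
— Maya: subject of the clause headed by 'informed'; c-commands the reflexive but lies outside its binding domain — cannot bind it (Principle A).
— Vera: object of the clause headed by 'asked'; c-commands the reflexive within its binding domain — allowed (Principle A).

Vera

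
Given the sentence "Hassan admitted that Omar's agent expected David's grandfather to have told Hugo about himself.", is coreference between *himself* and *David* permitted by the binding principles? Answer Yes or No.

*himself* is a reflexive; Principle A requires it to be bound within its binding domain — the clause headed by 'told'.
— David: possessor inside the subject DP of the clause headed by 'told'; does not c-command the reflexive — cannot bind it (Principle A).

No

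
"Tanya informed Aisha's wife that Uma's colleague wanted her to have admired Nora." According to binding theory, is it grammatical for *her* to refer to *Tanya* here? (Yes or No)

Yes

*Tanya* is an R-expression; Principle C requires it to be free (not bound by any c-commanding expression).
— her: subject of the clause headed by 'admired'; the pronoun does not c-command the R-expression — coreference allowed.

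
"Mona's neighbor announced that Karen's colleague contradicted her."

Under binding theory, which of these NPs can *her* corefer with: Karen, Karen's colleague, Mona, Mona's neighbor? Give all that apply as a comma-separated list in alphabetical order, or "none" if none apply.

*her* is a pronoun; Principle B requires it to be free in its binding domain — the clause headed by 'contradicted'.
— Karen: possessor inside the subject DP of the clause headed by 'contradicted'; does not c-command the pronoun — Principle B does not apply; allowed.
— Karen's colleague: subject of the clause headed by 'contradicted'; c-commands the pronoun within its binding domain — blocked (Principle B).
— Mona: possessor inside the subject DP of the matrix clause; does not c-command the pronoun — Principle B does not apply; allowed.
— Mona's neighbor: subject of the matrix clause; c-commands the pronoun but lies outside its binding domain — allowed.

Karen, Mona, Mona's neighbor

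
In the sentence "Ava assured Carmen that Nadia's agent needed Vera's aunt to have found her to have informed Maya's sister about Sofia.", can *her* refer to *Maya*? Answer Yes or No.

No

*her* is a pronoun; Principle B requires it to be free in its binding domain — the clause headed by 'found'.
— Maya: possessor inside the object DP of the clause headed by 'informed'; is c-commanded by the pronoun; coreference would bind this R-expression — blocked (Principle C).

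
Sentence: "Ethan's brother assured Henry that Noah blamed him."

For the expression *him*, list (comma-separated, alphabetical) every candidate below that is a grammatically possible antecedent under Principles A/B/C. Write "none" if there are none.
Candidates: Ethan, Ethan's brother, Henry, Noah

*him* is a pronoun; Principle B requires it to be free in its binding domain — the clause headed by 'blamed'.
— Ethan: possessor inside the subject DP of the matrix clause; does not c-command the pronoun — Principle B does not apply; allowed.
— Ethan's brother: subject of the matrix clause; c-commands the pronoun but lies outside its binding domain — allowed.
— Henry: object of the matrix clause; c-commands the pronoun but lies outside its binding domain — allowed.
— Noah: subject of the clause headed by 'blamed'; c-commands the pronoun within its binding domain — blocked (Principle B).

Ethan, Ethan's brother, Henry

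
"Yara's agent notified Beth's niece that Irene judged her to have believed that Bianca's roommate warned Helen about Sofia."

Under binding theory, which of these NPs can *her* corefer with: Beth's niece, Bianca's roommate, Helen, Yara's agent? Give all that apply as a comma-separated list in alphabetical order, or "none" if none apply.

*her* is a pronoun; Principle B requires it to be free in its binding domain — the clause headed by 'judged'.
— Beth's niece: object of the matrix clause; c-commands the pronoun but lies outside its binding domain — allowed.
— Bianca's roommate: subject of the clause headed by 'warned'; is c-commanded by the pronoun; coreference would bind this R-expression — blocked (Principle C).
— Helen: object of the clause headed by 'warned'; is c-commanded by the pronoun; coreference would bind this R-expression — blocked (Principle C).
— Yara's agent: subject of the matrix clause; c-commands the pronoun but lies outside its binding domain — allowed.

Beth's niece, Yara's agent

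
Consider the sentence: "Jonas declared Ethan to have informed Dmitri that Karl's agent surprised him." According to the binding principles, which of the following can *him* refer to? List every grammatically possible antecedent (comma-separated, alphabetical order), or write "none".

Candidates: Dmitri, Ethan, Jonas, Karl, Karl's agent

Dmitri, Ethan, Jonas, Karl

*him* is a pronoun; Principle B requires it to be free in its binding domain — the clause headed by 'surprised'.
— Dmitri: object of the clause headed by 'informed'; c-commands the pronoun but lies outside its binding domain — allowed.
— Ethan: subject of the clause headed by 'informed'; c-commands the pronoun but lies outside its binding domain — allowed.
— Jonas: subject of the matrix clause; c-commands the pronoun but lies outside its binding domain — allowed.
— Karl: possessor inside the subject DP of the clause headed by 'surprised'; does not c-command the pronoun — Principle B does not apply; allowed.
— Karl's agent: subject of the clause headed by 'surprised'; c-commands the pronoun within its binding domain — blocked (Principle B).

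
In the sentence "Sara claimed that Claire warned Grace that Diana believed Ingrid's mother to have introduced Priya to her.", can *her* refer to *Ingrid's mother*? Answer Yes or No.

No

*her* is a pronoun; Principle B requires it to be free in its binding domain — the clause headed by 'introduced'.
— Ingrid's mother: subject of the clause headed by 'introduced'; c-commands the pronoun within its binding domain — blocked (Principle B).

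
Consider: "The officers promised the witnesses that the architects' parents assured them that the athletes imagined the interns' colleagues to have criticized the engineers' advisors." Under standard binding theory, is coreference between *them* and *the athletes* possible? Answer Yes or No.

*the athletes* is an R-expression; Principle C requires it to be free (not bound by any c-commanding expression).
— them: object of the clause headed by 'assured'; the pronoun c-commands the R-expression — coreference blocked (Principle C).

No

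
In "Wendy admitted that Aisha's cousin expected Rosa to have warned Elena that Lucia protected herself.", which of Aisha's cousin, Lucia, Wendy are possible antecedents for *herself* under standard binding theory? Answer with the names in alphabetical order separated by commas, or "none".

*herself* is a reflexive; Principle A requires it to be bound within its binding domain — the clause headed by 'protected'.
— Aisha's cousin: subject of the clause headed by 'expected'; c-commands the reflexive but lies outside its binding domain — cannot bind it (Principle A).
— Lucia: subject of the clause headed by 'protected'; c-commands the reflexive within its binding domain — allowed (Principle A).
— Wendy: subject of the matrix clause; c-commands the reflexive but lies outside its binding domain — cannot bind it (Principle A).

Lucia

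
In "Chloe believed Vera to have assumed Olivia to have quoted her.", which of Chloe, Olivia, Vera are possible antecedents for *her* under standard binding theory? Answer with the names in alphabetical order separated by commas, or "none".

Chloe, Vera

*her* is a pronoun; Principle B requires it to be free in its binding domain — the clause headed by 'quoted'.
— Chloe: subject of the matrix clause; c-commands the pronoun but lies outside its binding domain — allowed.
— Olivia: subject of the clause headed by 'quoted'; c-commands the pronoun within its binding domain — blocked (Principle B).
— Vera: subject of the clause headed by 'assumed'; c-commands the pronoun but lies outside its binding domain — allowed.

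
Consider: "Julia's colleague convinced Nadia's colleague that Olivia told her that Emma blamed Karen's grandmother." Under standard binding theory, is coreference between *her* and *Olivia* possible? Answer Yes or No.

*Olivia* is an R-expression; Principle C requires it to be free (not bound by any c-commanding expression).
— her: object of the clause headed by 'told'; the R-expression locally c-commands the pronoun — coreference blocked (Principle B on the pronoun).

No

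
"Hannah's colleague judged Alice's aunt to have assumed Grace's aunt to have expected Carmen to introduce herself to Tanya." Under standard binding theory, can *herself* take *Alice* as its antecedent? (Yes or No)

*herself* is a reflexive; Principle A requires it to be bound within its binding domain — the clause headed by 'introduce'.
— Alice: possessor inside the subject DP of the clause headed by 'assumed'; does not c-command the reflexive — cannot bind it (Principle A).

No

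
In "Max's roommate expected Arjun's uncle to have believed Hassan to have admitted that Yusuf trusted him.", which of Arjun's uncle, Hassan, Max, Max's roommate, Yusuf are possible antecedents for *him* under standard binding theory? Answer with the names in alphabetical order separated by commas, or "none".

*him* is a pronoun; Principle B requires it to be free in its binding domain — the clause headed by 'trusted'.
— Arjun's uncle: subject of the clause headed by 'believed'; c-commands the pronoun but lies outside its binding domain — allowed.
— Hassan: subject of the clause headed by 'admitted'; c-commands the pronoun but lies outside its binding domain — allowed.
— Max: possessor inside the subject DP of the matrix clause; does not c-command the pronoun — Principle B does not apply; allowed.
— Max's roommate: subject of the matrix clause; c-commands the pronoun but lies outside its binding domain — allowed.
— Yusuf: subject of the clause headed by 'trusted'; c-commands the pronoun within its binding domain — blocked (Principle B).

Arjun's uncle, Hassan, Max, Max's roommate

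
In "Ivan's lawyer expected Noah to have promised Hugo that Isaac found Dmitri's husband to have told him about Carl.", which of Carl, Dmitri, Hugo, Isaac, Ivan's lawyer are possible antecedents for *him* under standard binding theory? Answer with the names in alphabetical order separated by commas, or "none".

*him* is a pronoun; Principle B requires it to be free in its binding domain — the clause headed by 'told'.
— Carl: second object of the clause headed by 'told'; is c-commanded by the pronoun; coreference would bind this R-expression — blocked (Principle C).
— Dmitri: possessor inside the subject DP of the clause headed by 'told'; does not c-command the pronoun — Principle B does not apply; allowed.
— Hugo: object of the clause headed by 'promised'; c-commands the pronoun but lies outside its binding domain — allowed.
— Isaac: subject of the clause headed by 'found'; c-commands the pronoun but lies outside its binding domain — allowed.
— Ivan's lawyer: subject of the matrix clause; c-commands the pronoun but lies outside its binding domain — allowed.

Dmitri, Hugo, Isaac, Ivan's lawyer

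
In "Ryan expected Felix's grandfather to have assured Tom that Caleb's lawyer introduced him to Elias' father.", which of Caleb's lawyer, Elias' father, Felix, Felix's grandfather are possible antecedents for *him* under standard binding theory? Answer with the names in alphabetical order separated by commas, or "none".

Felix, Felix's grandfather

*him* is a pronoun; Principle B requires it to be free in its binding domain — the clause headed by 'introduced'.
— Caleb's lawyer: subject of the clause headed by 'introduced'; c-commands the pronoun within its binding domain — blocked (Principle B).
— Elias' father: second object of the clause headed by 'introduced'; is c-commanded by the pronoun; coreference would bind this R-expression — blocked (Principle C).
— Felix: possessor inside the subject DP of the clause headed by 'assured'; does not c-command the pronoun — Principle B does not apply; allowed.
— Felix's grandfather: subject of the clause headed by 'assured'; c-commands the pronoun but lies outside its binding domain — allowed.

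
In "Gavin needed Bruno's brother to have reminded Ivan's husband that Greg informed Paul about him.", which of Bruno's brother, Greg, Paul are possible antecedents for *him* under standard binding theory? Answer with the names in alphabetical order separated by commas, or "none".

*him* is a pronoun; Principle B requires it to be free in its binding domain — the clause headed by 'informed'.
— Bruno's brother: subject of the clause headed by 'reminded'; c-commands the pronoun but lies outside its binding domain — allowed.
— Greg: subject of the clause headed by 'informed'; c-commands the pronoun within its binding domain — blocked (Principle B).
— Paul: object of the clause headed by 'informed'; c-commands the pronoun within its binding domain — blocked (Principle B).

Bruno's brother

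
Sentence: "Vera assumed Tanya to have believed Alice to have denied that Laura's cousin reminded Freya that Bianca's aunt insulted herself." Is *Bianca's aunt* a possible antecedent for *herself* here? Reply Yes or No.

*herself* is a reflexive; Principle A requires it to be bound within its binding domain — the clause headed by 'insulted'.
— Bianca's aunt: subject of the clause headed by 'insulted'; c-commands the reflexive within its binding domain — allowed (Principle A).

Yes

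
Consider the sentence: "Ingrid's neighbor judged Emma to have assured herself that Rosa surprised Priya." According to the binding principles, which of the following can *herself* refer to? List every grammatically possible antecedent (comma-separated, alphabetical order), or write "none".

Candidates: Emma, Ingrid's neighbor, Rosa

*herself* is a reflexive; Principle A requires it to be bound within its binding domain — the clause headed by 'assured'.
— Emma: subject of the clause headed by 'assured'; c-commands the reflexive within its binding domain — allowed (Principle A).
— Ingrid's neighbor: subject of the matrix clause; c-commands the reflexive but lies outside its binding domain — cannot bind it (Principle A).
— Rosa: subject of the clause headed by 'surprised'; does not c-command the reflexive — cannot bind it (Principle A).

Emma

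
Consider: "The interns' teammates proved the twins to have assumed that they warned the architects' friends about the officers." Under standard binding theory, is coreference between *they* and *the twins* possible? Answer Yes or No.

Yes

*the twins* is an R-expression; Principle C requires it to be free (not bound by any c-commanding expression).
— they: subject of the clause headed by 'warned'; the pronoun does not c-command the R-expression — coreference allowed.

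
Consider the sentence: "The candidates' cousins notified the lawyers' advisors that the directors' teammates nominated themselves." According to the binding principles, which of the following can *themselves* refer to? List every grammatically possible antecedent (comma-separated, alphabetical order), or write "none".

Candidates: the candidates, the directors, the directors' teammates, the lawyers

*themselves* is a reflexive; Principle A requires it to be bound within its binding domain — the clause headed by 'nominated'.
— the candidates: possessor inside the subject DP of the matrix clause; does not c-command the reflexive — cannot bind it (Principle A).
— the directors: possessor inside the subject DP of the clause headed by 'nominated'; does not c-command the reflexive — cannot bind it (Principle A).
— the directors' teammates: subject of the clause headed by 'nominated'; c-commands the reflexive within its binding domain — allowed (Principle A).
— the lawyers: possessor inside the object DP of the matrix clause; does not c-command the reflexive — cannot bind it (Principle A).

the directors' teammates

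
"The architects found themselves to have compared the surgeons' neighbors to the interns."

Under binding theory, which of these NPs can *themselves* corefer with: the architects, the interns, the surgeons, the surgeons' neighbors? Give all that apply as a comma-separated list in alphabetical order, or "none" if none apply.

*themselves* is a reflexive; Principle A requires it to be bound within its binding domain — the matrix clause.
— the architects: subject of the matrix clause; c-commands the reflexive within its binding domain — allowed (Principle A).
— the interns: second object of the clause headed by 'compared'; does not c-command the reflexive — cannot bind it (Principle A).
— the surgeons: possessor inside the object DP of the clause headed by 'compared'; does not c-command the reflexive — cannot bind it (Principle A).
— the surgeons' neighbors: object of the clause headed by 'compared'; does not c-command the reflexive — cannot bind it (Principle A).

the architects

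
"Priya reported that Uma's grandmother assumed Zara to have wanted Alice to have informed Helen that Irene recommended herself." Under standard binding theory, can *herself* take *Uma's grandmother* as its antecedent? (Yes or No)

*herself* is a reflexive; Principle A requires it to be bound within its binding domain — the clause headed by 'recommended'.
— Uma's grandmother: subject of the clause headed by 'assumed'; c-commands the reflexive but lies outside its binding domain — cannot bind it (Principle A).

No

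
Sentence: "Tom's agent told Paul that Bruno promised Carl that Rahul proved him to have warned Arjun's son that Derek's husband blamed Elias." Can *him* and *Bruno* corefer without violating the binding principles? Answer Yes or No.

*Bruno* is an R-expression; Principle C requires it to be free (not bound by any c-commanding expression).
— him: subject of the clause headed by 'warned'; the pronoun does not c-command the R-expression — coreference allowed.

Yes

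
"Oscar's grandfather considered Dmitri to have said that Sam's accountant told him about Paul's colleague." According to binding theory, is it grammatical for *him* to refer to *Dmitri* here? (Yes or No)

Yes

*Dmitri* is an R-expression; Principle C requires it to be free (not bound by any c-commanding expression).
— him: object of the clause headed by 'told'; the pronoun does not c-command the R-expression — coreference allowed.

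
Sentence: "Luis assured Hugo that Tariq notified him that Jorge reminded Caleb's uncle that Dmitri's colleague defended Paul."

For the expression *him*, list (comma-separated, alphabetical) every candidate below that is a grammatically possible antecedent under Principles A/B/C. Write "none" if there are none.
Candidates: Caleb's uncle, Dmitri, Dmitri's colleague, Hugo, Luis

*him* is a pronoun; Principle B requires it to be free in its binding domain — the clause headed by 'notified'.
— Caleb's uncle: object of the clause headed by 'reminded'; is c-commanded by the pronoun; coreference would bind this R-expression — blocked (Principle C).
— Dmitri: possessor inside the subject DP of the clause headed by 'defended'; is c-commanded by the pronoun; coreference would bind this R-expression — blocked (Principle C).
— Dmitri's colleague: subject of the clause headed by 'defended'; is c-commanded by the pronoun; coreference would bind this R-expression — blocked (Principle C).
— Hugo: object of the matrix clause; c-commands the pronoun but lies outside its binding domain — allowed.
— Luis: subject of the matrix clause; c-commands the pronoun but lies outside its binding domain — allowed.

Hugo, Luis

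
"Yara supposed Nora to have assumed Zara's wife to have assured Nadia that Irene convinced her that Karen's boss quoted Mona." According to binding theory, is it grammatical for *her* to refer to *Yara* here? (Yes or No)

*Yara* is an R-expression; Principle C requires it to be free (not bound by any c-commanding expression).
— her: object of the clause headed by 'convinced'; the pronoun does not c-command the R-expression — coreference allowed.

Yes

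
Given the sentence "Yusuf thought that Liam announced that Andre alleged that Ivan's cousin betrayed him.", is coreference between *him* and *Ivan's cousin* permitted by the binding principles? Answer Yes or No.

No

*him* is a pronoun; Principle B requires it to be free in its binding domain — the clause headed by 'betrayed'.
— Ivan's cousin: subject of the clause headed by 'betrayed'; c-commands the pronoun within its binding domain — blocked (Principle B).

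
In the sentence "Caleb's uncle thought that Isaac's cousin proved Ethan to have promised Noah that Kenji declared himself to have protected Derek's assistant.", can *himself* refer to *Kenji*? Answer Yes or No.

*himself* is a reflexive; Principle A requires it to be bound within its binding domain — the clause headed by 'declared'.
— Kenji: subject of the clause headed by 'declared'; c-commands the reflexive within its binding domain — allowed (Principle A).

Yes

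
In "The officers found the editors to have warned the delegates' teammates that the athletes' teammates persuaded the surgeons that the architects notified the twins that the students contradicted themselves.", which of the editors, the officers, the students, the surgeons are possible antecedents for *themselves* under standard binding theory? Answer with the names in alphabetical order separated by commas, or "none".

the students

*themselves* is a reflexive; Principle A requires it to be bound within its binding domain — the clause headed by 'contradicted'.
— the editors: subject of the clause headed by 'warned'; c-commands the reflexive but lies outside its binding domain — cannot bind it (Principle A).
— the officers: subject of the matrix clause; c-commands the reflexive but lies outside its binding domain — cannot bind it (Principle A).
— the students: subject of the clause headed by 'contradicted'; c-commands the reflexive within its binding domain — allowed (Principle A).
— the surgeons: object of the clause headed by 'persuaded'; c-commands the reflexive but lies outside its binding domain — cannot bind it (Principle A).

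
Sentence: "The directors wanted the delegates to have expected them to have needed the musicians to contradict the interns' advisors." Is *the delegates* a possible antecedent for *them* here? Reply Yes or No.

No

*them* is a pronoun; Principle B requires it to be free in its binding domain — the clause headed by 'expected'.
— the delegates: subject of the clause headed by 'expected'; c-commands the pronoun within its binding domain — blocked (Principle B).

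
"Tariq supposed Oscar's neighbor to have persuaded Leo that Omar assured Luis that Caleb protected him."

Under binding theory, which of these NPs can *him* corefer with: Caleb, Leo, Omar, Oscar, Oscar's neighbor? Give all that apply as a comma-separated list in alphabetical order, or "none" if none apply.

*him* is a pronoun; Principle B requires it to be free in its binding domain — the clause headed by 'protected'.
— Caleb: subject of the clause headed by 'protected'; c-commands the pronoun within its binding domain — blocked (Principle B).
— Leo: object of the clause headed by 'persuaded'; c-commands the pronoun but lies outside its binding domain — allowed.
— Omar: subject of the clause headed by 'assured'; c-commands the pronoun but lies outside its binding domain — allowed.
— Oscar: possessor inside the subject DP of the clause headed by 'persuaded'; does not c-command the pronoun — Principle B does not apply; allowed.
— Oscar's neighbor: subject of the clause headed by 'persuaded'; c-commands the pronoun but lies outside its binding domain — allowed.

Leo, Omar, Oscar, Oscar's neighbor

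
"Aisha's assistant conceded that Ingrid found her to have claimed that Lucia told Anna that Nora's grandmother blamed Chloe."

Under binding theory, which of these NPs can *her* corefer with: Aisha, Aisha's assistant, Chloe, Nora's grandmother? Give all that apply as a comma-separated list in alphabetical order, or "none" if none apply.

Aisha, Aisha's assistant

*her* is a pronoun; Principle B requires it to be free in its binding domain — the clause headed by 'found'.
— Aisha: possessor inside the subject DP of the matrix clause; does not c-command the pronoun — Principle B does not apply; allowed.
— Aisha's assistant: subject of the matrix clause; c-commands the pronoun but lies outside its binding domain — allowed.
— Chloe: object of the clause headed by 'blamed'; is c-commanded by the pronoun; coreference would bind this R-expression — blocked (Principle C).
— Nora's grandmother: subject of the clause headed by 'blamed'; is c-commanded by the pronoun; coreference would bind this R-expression — blocked (Principle C).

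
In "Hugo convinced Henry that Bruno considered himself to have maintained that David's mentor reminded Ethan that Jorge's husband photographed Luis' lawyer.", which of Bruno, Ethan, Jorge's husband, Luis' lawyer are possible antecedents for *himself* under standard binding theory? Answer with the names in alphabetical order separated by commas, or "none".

Bruno

*himself* is a reflexive; Principle A requires it to be bound within its binding domain — the clause headed by 'considered'.
— Bruno: subject of the clause headed by 'considered'; c-commands the reflexive within its binding domain — allowed (Principle A).
— Ethan: object of the clause headed by 'reminded'; does not c-command the reflexive — cannot bind it (Principle A).
— Jorge's husband: subject of the clause headed by 'photographed'; does not c-command the reflexive — cannot bind it (Principle A).
— Luis' lawyer: object of the clause headed by 'photographed'; does not c-command the reflexive — cannot bind it (Principle A).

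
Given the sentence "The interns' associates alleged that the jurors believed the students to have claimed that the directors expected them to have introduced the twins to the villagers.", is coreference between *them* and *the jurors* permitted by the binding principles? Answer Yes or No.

*them* is a pronoun; Principle B requires it to be free in its binding domain — the clause headed by 'expected'.
— the jurors: subject of the clause headed by 'believed'; c-commands the pronoun but lies outside its binding domain — allowed.

Yes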